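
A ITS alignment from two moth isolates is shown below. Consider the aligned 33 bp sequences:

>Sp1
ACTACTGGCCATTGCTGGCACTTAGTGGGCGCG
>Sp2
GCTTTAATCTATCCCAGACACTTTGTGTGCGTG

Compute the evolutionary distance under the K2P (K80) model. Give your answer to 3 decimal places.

0.644

Of 33 sites, 7 differences are transitions and 7 are transversions, so P = 7/33 ≈ 0.212121 and Q = 7/33 ≈ 0.212121.
Under the Kimura two-parameter model, d = −½ ln(1 − 2P − Q) − ¼ ln(1 − 2Q).
1 − 2P − Q = 0.363637, giving −½ ln(0.363637) = 0.505800.
1 − 2Q = 0.575758, giving −¼ ln(0.575758) = 0.138017.
d = 0.505800 + 0.138017 = 0.643817.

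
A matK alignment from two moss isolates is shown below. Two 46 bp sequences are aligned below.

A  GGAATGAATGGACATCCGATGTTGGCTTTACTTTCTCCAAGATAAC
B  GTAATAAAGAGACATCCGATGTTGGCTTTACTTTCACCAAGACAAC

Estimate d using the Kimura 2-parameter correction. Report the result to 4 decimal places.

0.1438

Of 46 sites, 3 differences are transitions and 3 are transversions, so P = 3/46 ≈ 0.065217 and Q = 3/46 ≈ 0.065217.
Under the Kimura two-parameter model, d = −½ ln(1 − 2P − Q) − ¼ ln(1 − 2Q).
1 − 2P − Q = 0.804349, giving −½ ln(0.804349) = 0.108861.
1 − 2Q = 0.869566, giving −¼ ln(0.869566) = 0.034940.
d = 0.108861 + 0.034940 = 0.143801.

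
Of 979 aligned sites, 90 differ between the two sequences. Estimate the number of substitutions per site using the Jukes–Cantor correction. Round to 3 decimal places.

0.098

p = 90/979 ≈ 0.091931.
d = −(3/4) ln(1 − 4p/3) = −0.75 ln(1 − 0.122575) = −0.75 ln(0.877425)
  = −0.75 × (-0.130764) = 0.098073 substitutions/site.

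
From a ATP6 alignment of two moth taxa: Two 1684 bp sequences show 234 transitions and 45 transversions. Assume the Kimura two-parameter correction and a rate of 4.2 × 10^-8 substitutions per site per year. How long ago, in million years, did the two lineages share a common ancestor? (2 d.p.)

2.33

P = 234/1684 ≈ 0.138955 and Q = 45/1684 ≈ 0.026722.
Under the Kimura two-parameter model, d = −½ ln(1 − 2P − Q) − ¼ ln(1 − 2Q).
1 − 2P − Q = 0.695368, giving −½ ln(0.695368) = 0.181657.
1 − 2Q = 0.946556, giving −¼ ln(0.946556) = 0.013731.
d = 0.181657 + 0.013731 = 0.195388.
Under a molecular clock d = 2μt, so t = d/(2μ) = 0.195388 / (2 × 4.2 × 10^-8) = 2.33 million years.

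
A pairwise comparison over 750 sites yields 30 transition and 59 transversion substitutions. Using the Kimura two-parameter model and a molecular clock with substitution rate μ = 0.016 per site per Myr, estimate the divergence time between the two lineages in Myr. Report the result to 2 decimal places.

4.04

P = 30/750 = 0.04 and Q = 59/750 ≈ 0.078667.
Under the Kimura two-parameter model, d = −½ ln(1 − 2P − Q) − ¼ ln(1 − 2Q).
1 − 2P − Q = 0.841333, giving −½ ln(0.841333) = 0.086384.
1 − 2Q = 0.842666, giving −¼ ln(0.842666) = 0.042796.
d = 0.086384 + 0.042796 = 0.129180.
Under a molecular clock d = 2μt, so t = d/(2μ) = 0.129180 / (2 × 0.016) = 4.04 Myr.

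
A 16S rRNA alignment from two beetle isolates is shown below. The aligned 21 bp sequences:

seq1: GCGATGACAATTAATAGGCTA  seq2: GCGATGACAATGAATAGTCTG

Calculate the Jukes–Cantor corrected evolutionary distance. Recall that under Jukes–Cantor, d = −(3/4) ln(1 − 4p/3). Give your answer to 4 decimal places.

The sequences differ at 3 of 21 sites (12, 18, 21), so p = 3/21 ≈ 0.142857.
d = −(3/4) ln(1 − 4p/3) = −0.75 ln(1 − 0.190476) = −0.75 ln(0.809524)
  = −0.75 × (-0.211309) = 0.158482 substitutions/site.

0.1585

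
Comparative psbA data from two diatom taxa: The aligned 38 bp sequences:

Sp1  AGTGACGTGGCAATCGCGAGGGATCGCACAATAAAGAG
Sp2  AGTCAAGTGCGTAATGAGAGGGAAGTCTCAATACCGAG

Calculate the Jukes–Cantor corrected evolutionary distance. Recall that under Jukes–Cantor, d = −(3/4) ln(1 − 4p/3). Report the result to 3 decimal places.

The sequences differ at 14 of 38 sites, so p = 14/38 ≈ 0.368421.
d = −(3/4) ln(1 − 4p/3) = −0.75 ln(1 − 0.491228) = −0.75 ln(0.508772)
  = −0.75 × (-0.675755) = 0.506816 substitutions/site.

0.507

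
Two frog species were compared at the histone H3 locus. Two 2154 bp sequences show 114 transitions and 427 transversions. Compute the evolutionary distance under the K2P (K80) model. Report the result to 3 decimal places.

P = 114/2154 ≈ 0.052925 and Q = 427/2154 ≈ 0.198236.
Under the Kimura two-parameter model, d = −½ ln(1 − 2P − Q) − ¼ ln(1 − 2Q).
1 − 2P − Q = 0.695914, giving −½ ln(0.695914) = 0.181265.
1 − 2Q = 0.603528, giving −¼ ln(0.603528) = 0.126241.
d = 0.181265 + 0.126241 = 0.307506.

0.308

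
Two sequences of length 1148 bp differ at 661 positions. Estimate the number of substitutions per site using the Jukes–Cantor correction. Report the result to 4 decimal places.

p = 661/1148 ≈ 0.575784.
d = −(3/4) ln(1 − 4p/3) = −0.75 ln(1 − 0.767712) = −0.75 ln(0.232288)
  = −0.75 × (-1.459777) = 1.094833 substitutions/site.

1.0948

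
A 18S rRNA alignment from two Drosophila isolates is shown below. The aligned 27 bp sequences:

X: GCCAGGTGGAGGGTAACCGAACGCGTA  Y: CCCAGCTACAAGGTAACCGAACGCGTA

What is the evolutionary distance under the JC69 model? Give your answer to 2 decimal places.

The sequences differ at 5 of 27 sites (1, 6, 8, 9, 11), so p = 5/27 ≈ 0.185185.
d = −(3/4) ln(1 − 4p/3) = −0.75 ln(1 − 0.246913) = −0.75 ln(0.753087)
  = −0.75 × (-0.283575) = 0.212681 substitutions/site.

0.21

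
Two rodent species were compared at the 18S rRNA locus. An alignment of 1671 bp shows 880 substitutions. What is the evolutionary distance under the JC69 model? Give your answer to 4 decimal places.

p = 880/1671 ≈ 0.526631.
d = −(3/4) ln(1 − 4p/3) = −0.75 ln(1 − 0.702175) = −0.75 ln(0.297825)
  = −0.75 × (-1.211249) = 0.908437 substitutions/site.

0.9084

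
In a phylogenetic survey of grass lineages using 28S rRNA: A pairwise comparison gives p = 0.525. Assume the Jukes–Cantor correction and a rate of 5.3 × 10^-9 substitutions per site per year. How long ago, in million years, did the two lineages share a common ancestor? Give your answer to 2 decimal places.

85.19

d = −(3/4) ln(1 − 4p/3) = −0.75 ln(1 − 0.7) = −0.75 ln(0.3)
  = −0.75 × (-1.203973) = 0.902980 substitutions/site.
Under a molecular clock d = 2μt, so t = d/(2μ) = 0.902980 / (2 × 5.3 × 10^-9) = 85.19 million years.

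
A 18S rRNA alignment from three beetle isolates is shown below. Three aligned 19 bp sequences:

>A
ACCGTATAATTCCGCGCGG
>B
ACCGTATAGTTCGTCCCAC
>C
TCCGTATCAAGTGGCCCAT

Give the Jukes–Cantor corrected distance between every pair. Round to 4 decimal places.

d(A,B) = 0.4099, d(A,C) = 0.7489, d(B,C) = 0.6181

A–B: 6/19 sites differ → p ≈ 0.315789, d = −0.75 ln(1 − 0.421052) = 0.409907 ≈ 0.4099.
A–C: 9/19 sites differ → p ≈ 0.473684, d = −0.75 ln(1 − 0.631579) = 0.748897 ≈ 0.7489.
B–C: 8/19 sites differ → p ≈ 0.421053, d = −0.75 ln(1 − 0.561404) = 0.618132 ≈ 0.6181.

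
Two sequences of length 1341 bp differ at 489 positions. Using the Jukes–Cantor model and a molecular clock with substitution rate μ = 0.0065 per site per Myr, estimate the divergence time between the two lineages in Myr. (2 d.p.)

p = 489/1341 ≈ 0.364653.
d = −(3/4) ln(1 − 4p/3) = −0.75 ln(1 − 0.486204) = −0.75 ln(0.513796)
  = −0.75 × (-0.665929) = 0.499447 substitutions/site.
Under a molecular clock d = 2μt, so t = d/(2μ) = 0.499447 / (2 × 0.0065) = 38.42 Myr.

38.42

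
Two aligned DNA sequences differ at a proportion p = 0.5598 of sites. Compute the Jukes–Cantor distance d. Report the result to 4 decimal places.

1.0290

d = −(3/4) ln(1 − 4p/3) = −0.75 ln(1 − 0.7464) = −0.75 ln(0.2536)
  = −0.75 × (-1.371997) = 1.028998 substitutions/site.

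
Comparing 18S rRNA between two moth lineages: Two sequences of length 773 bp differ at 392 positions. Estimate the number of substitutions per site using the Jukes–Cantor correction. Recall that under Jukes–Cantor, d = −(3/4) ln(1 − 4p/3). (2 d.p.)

p = 392/773 ≈ 0.507115.
d = −(3/4) ln(1 − 4p/3) = −0.75 ln(1 − 0.676153) = −0.75 ln(0.323847)
  = −0.75 × (-1.127484) = 0.845613 substitutions/site.

0.85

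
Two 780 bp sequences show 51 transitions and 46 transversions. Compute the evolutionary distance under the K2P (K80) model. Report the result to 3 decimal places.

0.137

P = 51/780 ≈ 0.065385 and Q = 46/780 ≈ 0.058974.
Under the Kimura two-parameter model, d = −½ ln(1 − 2P − Q) − ¼ ln(1 − 2Q).
1 − 2P − Q = 0.810256, giving −½ ln(0.810256) = 0.105203.
1 − 2Q = 0.882052, giving −¼ ln(0.882052) = 0.031376.
d = 0.105203 + 0.031376 = 0.136579.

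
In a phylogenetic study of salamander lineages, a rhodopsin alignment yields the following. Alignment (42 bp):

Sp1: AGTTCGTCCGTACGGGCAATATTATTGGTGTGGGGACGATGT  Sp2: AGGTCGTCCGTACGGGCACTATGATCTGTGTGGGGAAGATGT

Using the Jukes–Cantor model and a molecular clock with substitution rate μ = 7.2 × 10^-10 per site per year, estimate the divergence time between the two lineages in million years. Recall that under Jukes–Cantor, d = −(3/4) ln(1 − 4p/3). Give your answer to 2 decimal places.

110.06

The sequences differ at 6 of 42 sites (3, 19, 23, 26, 27, 37), so p = 6/42 ≈ 0.142857.
d = −(3/4) ln(1 − 4p/3) = −0.75 ln(1 − 0.190476) = −0.75 ln(0.809524)
  = −0.75 × (-0.211309) = 0.158482 substitutions/site.
Under a molecular clock d = 2μt, so t = d/(2μ) = 0.158482 / (2 × 7.2 × 10^-10) = 110.06 million years.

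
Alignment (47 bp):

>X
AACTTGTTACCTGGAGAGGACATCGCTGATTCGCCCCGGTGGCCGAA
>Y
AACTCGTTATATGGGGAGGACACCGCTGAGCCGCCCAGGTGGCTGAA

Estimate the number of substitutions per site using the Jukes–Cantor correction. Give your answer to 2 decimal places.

The sequences differ at 9 of 47 sites (5, 10, 11, 15, 23, 30, 31, 37, 44), so p = 9/47 ≈ 0.191489.
d = −(3/4) ln(1 − 4p/3) = −0.75 ln(1 − 0.255319) = −0.75 ln(0.744681)
  = −0.75 × (-0.294799) = 0.221099 substitutions/site.

0.22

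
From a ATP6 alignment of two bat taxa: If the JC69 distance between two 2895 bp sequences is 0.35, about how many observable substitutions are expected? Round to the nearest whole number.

810

Invert JC69: p = (3/4)(1 − e^(−4d/3)) = 0.75 × (1 − e^(-0.466667)) = 0.75 × (1 − 0.627089) = 0.279683.
Expected differing sites = pL ≈ 0.279683 × 2895 = 809.682285 ≈ 810.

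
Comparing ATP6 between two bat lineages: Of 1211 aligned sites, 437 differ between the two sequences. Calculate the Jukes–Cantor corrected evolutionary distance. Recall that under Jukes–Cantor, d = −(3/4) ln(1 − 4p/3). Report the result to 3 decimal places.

0.492

p = 437/1211 ≈ 0.360859.
d = −(3/4) ln(1 − 4p/3) = −0.75 ln(1 − 0.481145) = −0.75 ln(0.518855)
  = −0.75 × (-0.656131) = 0.492098 substitutions/site.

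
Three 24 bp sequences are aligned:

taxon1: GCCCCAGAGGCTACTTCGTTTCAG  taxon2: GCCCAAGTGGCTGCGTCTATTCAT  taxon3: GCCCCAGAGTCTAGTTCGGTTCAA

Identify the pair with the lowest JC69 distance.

taxon1–taxon2: 7/24 differ, p = 0.292, d = 0.369.
taxon1–taxon3: 4/24 differ, p = 0.167, d = 0.188.
taxon2–taxon3: 9/24 differ, p = 0.375, d = 0.520.
The smallest distance is between taxon1 and taxon3.

taxon1 and taxon3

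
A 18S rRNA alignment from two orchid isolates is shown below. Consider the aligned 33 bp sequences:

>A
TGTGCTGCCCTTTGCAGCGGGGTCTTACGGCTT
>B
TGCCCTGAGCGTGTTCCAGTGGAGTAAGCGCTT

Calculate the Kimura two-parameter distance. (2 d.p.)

Of 33 sites, 2 differences are transitions and 15 are transversions, so P = 2/33 ≈ 0.060606 and Q = 15/33 ≈ 0.454545.
Under the Kimura two-parameter model, d = −½ ln(1 − 2P − Q) − ¼ ln(1 − 2Q).
1 − 2P − Q = 0.424243, giving −½ ln(0.424243) = 0.428724.
1 − 2Q = 0.09091, giving −¼ ln(0.09091) = 0.599471.
d = 0.428724 + 0.599471 = 1.028195.

1.03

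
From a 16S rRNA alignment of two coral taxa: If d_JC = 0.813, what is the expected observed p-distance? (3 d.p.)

p = (3/4)(1 − e^(−4d/3)) = 0.75 × (1 − e^(-1.084)) = 0.75 × (1 − 0.338240) = 0.496320.

0.496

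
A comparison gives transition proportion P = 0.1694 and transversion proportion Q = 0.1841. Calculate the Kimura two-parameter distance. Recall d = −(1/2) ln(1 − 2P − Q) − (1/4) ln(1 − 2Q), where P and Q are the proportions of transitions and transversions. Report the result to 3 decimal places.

Under the Kimura two-parameter model, d = −½ ln(1 − 2P − Q) − ¼ ln(1 − 2Q).
1 − 2P − Q = 0.4771, giving −½ ln(0.4771) = 0.370015.
1 − 2Q = 0.6318, giving −¼ ln(0.6318) = 0.114796.
d = 0.370015 + 0.114796 = 0.484811.

0.485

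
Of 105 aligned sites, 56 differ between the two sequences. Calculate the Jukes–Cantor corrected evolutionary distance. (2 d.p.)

0.93

p = 56/105 ≈ 0.533333.
d = −(3/4) ln(1 − 4p/3) = −0.75 ln(1 − 0.711111) = −0.75 ln(0.288889)
  = −0.75 × (-1.241713) = 0.931285 substitutions/site.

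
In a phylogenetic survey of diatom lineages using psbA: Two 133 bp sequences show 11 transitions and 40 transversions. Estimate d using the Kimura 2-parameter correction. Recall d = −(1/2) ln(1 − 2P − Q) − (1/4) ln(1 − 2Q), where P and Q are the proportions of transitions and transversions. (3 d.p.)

P = 11/133 ≈ 0.082707 and Q = 40/133 ≈ 0.300752.
Under the Kimura two-parameter model, d = −½ ln(1 − 2P − Q) − ¼ ln(1 − 2Q).
1 − 2P − Q = 0.533834, giving −½ ln(0.533834) = 0.313835.
1 − 2Q = 0.398496, giving −¼ ln(0.398496) = 0.230014.
d = 0.313835 + 0.230014 = 0.543849.

0.544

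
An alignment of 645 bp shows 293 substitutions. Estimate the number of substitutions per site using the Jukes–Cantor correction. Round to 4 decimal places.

p = 293/645 ≈ 0.454264.
d = −(3/4) ln(1 − 4p/3) = −0.75 ln(1 − 0.605685) = −0.75 ln(0.394315)
  = −0.75 × (-0.930605) = 0.697954 substitutions/site.

0.6980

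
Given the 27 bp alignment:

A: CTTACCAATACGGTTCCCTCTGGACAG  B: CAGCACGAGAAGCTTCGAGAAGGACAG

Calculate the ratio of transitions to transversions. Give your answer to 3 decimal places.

Transitions are A↔G and C↔T; transversions are all other mismatches.
Transitions: 1. Transversions: 12.
R = 1/12 = 0.083333… ≈ 0.083 (to 3 d.p.).

0.083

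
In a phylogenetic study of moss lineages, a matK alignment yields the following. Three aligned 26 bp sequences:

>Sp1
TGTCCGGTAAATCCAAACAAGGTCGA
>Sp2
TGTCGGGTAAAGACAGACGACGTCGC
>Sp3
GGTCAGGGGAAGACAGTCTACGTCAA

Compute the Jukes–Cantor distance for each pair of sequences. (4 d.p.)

Sp1–Sp2: 7/26 sites differ → p ≈ 0.269231, d = −0.75 ln(1 − 0.358975) = 0.333515 ≈ 0.3335.
Sp1–Sp3: 11/26 sites differ → p ≈ 0.423077, d = −0.75 ln(1 − 0.564103) = 0.622762 ≈ 0.6228.
Sp2–Sp3: 8/26 sites differ → p ≈ 0.307692, d = −0.75 ln(1 − 0.410256) = 0.396050 ≈ 0.3961.

d(Sp1,Sp2) = 0.3335, d(Sp1,Sp3) = 0.6228, d(Sp2,Sp3) = 0.3961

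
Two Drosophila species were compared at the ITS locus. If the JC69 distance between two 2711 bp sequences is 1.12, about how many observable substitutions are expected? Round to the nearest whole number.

1577

Invert JC69: p = (3/4)(1 − e^(−4d/3)) = 0.75 × (1 − e^(-1.493333)) = 0.75 × (1 − 0.224623) = 0.581533.
Expected differing sites = pL ≈ 0.581533 × 2711 = 1576.535963 ≈ 1577.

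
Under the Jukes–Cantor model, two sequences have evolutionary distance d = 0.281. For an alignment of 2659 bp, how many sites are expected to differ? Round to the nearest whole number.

623

Invert JC69: p = (3/4)(1 − e^(−4d/3)) = 0.75 × (1 − e^(-0.374667)) = 0.75 × (1 − 0.687518) = 0.234362.
Expected differing sites = pL ≈ 0.234362 × 2659 = 623.168558 ≈ 623.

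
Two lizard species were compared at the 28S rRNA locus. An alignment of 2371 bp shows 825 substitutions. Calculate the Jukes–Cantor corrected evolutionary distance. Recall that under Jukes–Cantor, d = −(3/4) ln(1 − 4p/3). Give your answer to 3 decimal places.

p = 825/2371 ≈ 0.347954.
d = −(3/4) ln(1 − 4p/3) = −0.75 ln(1 − 0.463939) = −0.75 ln(0.536061)
  = −0.75 × (-0.623507) = 0.467630 substitutions/site.

0.468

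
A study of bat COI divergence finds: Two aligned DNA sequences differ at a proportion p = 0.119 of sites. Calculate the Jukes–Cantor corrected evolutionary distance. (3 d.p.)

0.130

d = −(3/4) ln(1 − 4p/3) = −0.75 ln(1 − 0.158667) = −0.75 ln(0.841333)
  = −0.75 × (-0.172768) = 0.129576 substitutions/site.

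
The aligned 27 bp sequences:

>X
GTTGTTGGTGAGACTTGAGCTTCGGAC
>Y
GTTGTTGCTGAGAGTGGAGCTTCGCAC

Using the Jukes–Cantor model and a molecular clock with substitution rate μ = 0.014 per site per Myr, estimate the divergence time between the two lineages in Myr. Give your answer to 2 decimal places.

The sequences differ at 4 of 27 sites (8, 14, 16, 25), so p = 4/27 ≈ 0.148148.
d = −(3/4) ln(1 − 4p/3) = −0.75 ln(1 − 0.197531) = −0.75 ln(0.802469)
  = −0.75 × (-0.220062) = 0.165047 substitutions/site.
Under a molecular clock d = 2μt, so t = d/(2μ) = 0.165047 / (2 × 0.014) = 5.89 Myr.

5.89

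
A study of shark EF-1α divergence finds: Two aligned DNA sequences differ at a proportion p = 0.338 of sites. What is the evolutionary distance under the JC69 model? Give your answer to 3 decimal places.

d = −(3/4) ln(1 − 4p/3) = −0.75 ln(1 − 0.450667) = −0.75 ln(0.549333)
  = −0.75 × (-0.599050) = 0.449288 substitutions/site.

0.449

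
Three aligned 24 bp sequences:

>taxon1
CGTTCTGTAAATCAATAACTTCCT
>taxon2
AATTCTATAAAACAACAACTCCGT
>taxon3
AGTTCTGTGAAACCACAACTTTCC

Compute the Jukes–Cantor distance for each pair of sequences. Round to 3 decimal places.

taxon1–taxon2: 7/24 sites differ → p ≈ 0.291667, d = −0.75 ln(1 − 0.388889) = 0.369358 ≈ 0.369.
taxon1–taxon3: 7/24 sites differ → p ≈ 0.291667, d = −0.75 ln(1 − 0.388889) = 0.369358 ≈ 0.369.
taxon2–taxon3: 8/24 sites differ → p ≈ 0.333333, d = −0.75 ln(1 − 0.444444) = 0.440839 ≈ 0.441.

d(taxon1,taxon2) = 0.369, d(taxon1,taxon3) = 0.369, d(taxon2,taxon3) = 0.441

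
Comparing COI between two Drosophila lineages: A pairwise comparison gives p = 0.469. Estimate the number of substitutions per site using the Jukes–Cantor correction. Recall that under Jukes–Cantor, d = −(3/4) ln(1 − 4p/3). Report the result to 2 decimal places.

0.74

d = −(3/4) ln(1 − 4p/3) = −0.75 ln(1 − 0.625333) = −0.75 ln(0.374667)
  = −0.75 × (-0.981718) = 0.736289 substitutions/site.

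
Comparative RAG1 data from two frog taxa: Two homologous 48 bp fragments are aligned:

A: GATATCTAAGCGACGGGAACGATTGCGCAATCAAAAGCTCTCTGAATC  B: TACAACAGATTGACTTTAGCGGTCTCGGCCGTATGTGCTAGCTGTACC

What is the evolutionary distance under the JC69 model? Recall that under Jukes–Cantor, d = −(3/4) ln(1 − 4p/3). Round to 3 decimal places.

0.961

The sequences differ at 26 of 48 sites, so p = 26/48 ≈ 0.541667.
d = −(3/4) ln(1 − 4p/3) = −0.75 ln(1 − 0.722223) = −0.75 ln(0.277777)
  = −0.75 × (-1.280937) = 0.960703 substitutions/site.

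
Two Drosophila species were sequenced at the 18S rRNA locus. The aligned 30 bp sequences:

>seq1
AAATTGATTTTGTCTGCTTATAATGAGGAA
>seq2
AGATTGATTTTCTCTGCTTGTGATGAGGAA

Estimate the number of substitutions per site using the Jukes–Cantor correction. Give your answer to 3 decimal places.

0.147

The sequences differ at 4 of 30 sites (2, 12, 20, 22), so p = 4/30 ≈ 0.133333.
d = −(3/4) ln(1 − 4p/3) = −0.75 ln(1 − 0.177777) = −0.75 ln(0.822223)
  = −0.75 × (-0.195744) = 0.146808 substitutions/site.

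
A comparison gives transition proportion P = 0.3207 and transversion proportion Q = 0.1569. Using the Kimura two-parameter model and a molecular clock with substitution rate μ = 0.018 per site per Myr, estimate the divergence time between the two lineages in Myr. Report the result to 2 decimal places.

Under the Kimura two-parameter model, d = −½ ln(1 − 2P − Q) − ¼ ln(1 − 2Q).
1 − 2P − Q = 0.2017, giving −½ ln(0.2017) = 0.800487.
1 − 2Q = 0.6862, giving −¼ ln(0.6862) = 0.094147.
d = 0.800487 + 0.094147 = 0.894634.
Under a molecular clock d = 2μt, so t = d/(2μ) = 0.894634 / (2 × 0.018) = 24.85 Myr.

24.85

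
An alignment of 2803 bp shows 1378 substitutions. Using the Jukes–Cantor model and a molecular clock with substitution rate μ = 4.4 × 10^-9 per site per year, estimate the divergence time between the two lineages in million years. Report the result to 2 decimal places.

p = 1378/2803 ≈ 0.491616.
d = −(3/4) ln(1 − 4p/3) = −0.75 ln(1 − 0.655488) = −0.75 ln(0.344512)
  = −0.75 × (-1.065626) = 0.799220 substitutions/site.
Under a molecular clock d = 2μt, so t = d/(2μ) = 0.799220 / (2 × 4.4 × 10^-9) = 90.82 million years.

90.82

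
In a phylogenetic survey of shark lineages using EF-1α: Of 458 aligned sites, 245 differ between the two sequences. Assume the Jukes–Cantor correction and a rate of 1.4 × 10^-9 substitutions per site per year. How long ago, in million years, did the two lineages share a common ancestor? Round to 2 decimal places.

334.59

p = 245/458 ≈ 0.534934.
d = −(3/4) ln(1 − 4p/3) = −0.75 ln(1 − 0.713245) = −0.75 ln(0.286755)
  = −0.75 × (-1.249127) = 0.936845 substitutions/site.
Under a molecular clock d = 2μt, so t = d/(2μ) = 0.936845 / (2 × 1.4 × 10^-9) = 334.59 million years.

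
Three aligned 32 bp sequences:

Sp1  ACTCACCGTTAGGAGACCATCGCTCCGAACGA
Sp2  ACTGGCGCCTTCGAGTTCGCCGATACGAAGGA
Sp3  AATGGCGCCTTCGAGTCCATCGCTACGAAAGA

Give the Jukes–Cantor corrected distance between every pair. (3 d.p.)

d(Sp1,Sp2) = 0.657, d(Sp1,Sp3) = 0.460, d(Sp2,Sp3) = 0.216

Sp1–Sp2: 14/32 sites differ → p = 0.4375, d = −0.75 ln(1 − 0.583333) = 0.656601 ≈ 0.657.
Sp1–Sp3: 11/32 sites differ → p = 0.34375, d = −0.75 ln(1 − 0.458333) = 0.459828 ≈ 0.460.
Sp2–Sp3: 6/32 sites differ → p = 0.1875, d = −0.75 ln(1 − 0.25) = 0.215762 ≈ 0.216.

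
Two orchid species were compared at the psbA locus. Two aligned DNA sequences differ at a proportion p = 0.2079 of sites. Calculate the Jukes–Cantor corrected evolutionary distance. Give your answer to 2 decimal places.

d = −(3/4) ln(1 − 4p/3) = −0.75 ln(1 − 0.2772) = −0.75 ln(0.7228)
  = −0.75 × (-0.324623) = 0.243467 substitutions/site.

0.24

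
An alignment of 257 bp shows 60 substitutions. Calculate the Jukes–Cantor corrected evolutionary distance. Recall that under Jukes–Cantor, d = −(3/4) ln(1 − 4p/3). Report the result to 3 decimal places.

0.280

p = 60/257 ≈ 0.233463.
d = −(3/4) ln(1 − 4p/3) = −0.75 ln(1 − 0.311284) = −0.75 ln(0.688716)
  = −0.75 × (-0.372926) = 0.279695 substitutions/site.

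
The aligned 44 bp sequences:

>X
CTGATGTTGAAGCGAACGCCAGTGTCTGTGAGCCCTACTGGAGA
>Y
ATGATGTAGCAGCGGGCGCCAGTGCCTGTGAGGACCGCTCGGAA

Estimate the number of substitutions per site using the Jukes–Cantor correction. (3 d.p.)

The sequences differ at 13 of 44 sites, so p = 13/44 ≈ 0.295455.
d = −(3/4) ln(1 − 4p/3) = −0.75 ln(1 − 0.39394) = −0.75 ln(0.60606)
  = −0.75 × (-0.500776) = 0.375582 substitutions/site.

0.376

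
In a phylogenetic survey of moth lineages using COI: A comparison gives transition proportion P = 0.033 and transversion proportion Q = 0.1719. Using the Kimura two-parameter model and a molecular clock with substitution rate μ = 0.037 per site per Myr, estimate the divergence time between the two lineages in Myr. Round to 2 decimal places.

3.26

Under the Kimura two-parameter model, d = −½ ln(1 − 2P − Q) − ¼ ln(1 − 2Q).
1 − 2P − Q = 0.7621, giving −½ ln(0.7621) = 0.135839.
1 − 2Q = 0.6562, giving −¼ ln(0.6562) = 0.105322.
d = 0.135839 + 0.105322 = 0.241161.
Under a molecular clock d = 2μt, so t = d/(2μ) = 0.241161 / (2 × 0.037) = 3.26 Myr.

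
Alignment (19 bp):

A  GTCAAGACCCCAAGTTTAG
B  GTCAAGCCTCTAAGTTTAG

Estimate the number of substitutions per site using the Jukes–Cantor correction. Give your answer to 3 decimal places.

The sequences differ at 3 of 19 sites (7, 9, 11), so p = 3/19 ≈ 0.157895.
d = −(3/4) ln(1 − 4p/3) = −0.75 ln(1 − 0.210527) = −0.75 ln(0.789473)
  = −0.75 × (-0.236390) = 0.177293 substitutions/site.

0.177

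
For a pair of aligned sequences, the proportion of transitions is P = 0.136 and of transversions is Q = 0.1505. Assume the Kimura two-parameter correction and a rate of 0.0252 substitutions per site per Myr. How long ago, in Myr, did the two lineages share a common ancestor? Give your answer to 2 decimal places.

7.22

Under the Kimura two-parameter model, d = −½ ln(1 − 2P − Q) − ¼ ln(1 − 2Q).
1 − 2P − Q = 0.5775, giving −½ ln(0.5775) = 0.274523.
1 − 2Q = 0.699, giving −¼ ln(0.699) = 0.089526.
d = 0.274523 + 0.089526 = 0.364049.
Under a molecular clock d = 2μt, so t = d/(2μ) = 0.364049 / (2 × 0.0252) = 7.22 Myr.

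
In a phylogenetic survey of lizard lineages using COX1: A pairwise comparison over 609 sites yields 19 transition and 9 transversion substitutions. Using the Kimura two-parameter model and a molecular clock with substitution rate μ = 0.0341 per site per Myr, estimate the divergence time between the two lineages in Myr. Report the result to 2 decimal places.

0.70

P = 19/609 ≈ 0.031199 and Q = 9/609 ≈ 0.014778.
Under the Kimura two-parameter model, d = −½ ln(1 − 2P − Q) − ¼ ln(1 − 2Q).
1 − 2P − Q = 0.922824, giving −½ ln(0.922824) = 0.040158.
1 − 2Q = 0.970444, giving −¼ ln(0.970444) = 0.007500.
d = 0.040158 + 0.007500 = 0.047658.
Under a molecular clock d = 2μt, so t = d/(2μ) = 0.047658 / (2 × 0.0341) = 0.70 Myr.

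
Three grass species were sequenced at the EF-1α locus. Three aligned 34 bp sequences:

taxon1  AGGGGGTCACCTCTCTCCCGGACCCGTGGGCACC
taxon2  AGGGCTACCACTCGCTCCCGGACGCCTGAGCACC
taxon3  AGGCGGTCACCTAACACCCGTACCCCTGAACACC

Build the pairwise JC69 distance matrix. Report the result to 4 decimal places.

d(taxon1,taxon2) = 0.3265, d(taxon1,taxon3) = 0.2824, d(taxon2,taxon3) = 0.4770

taxon1–taxon2: 9/34 sites differ → p ≈ 0.264706, d = −0.75 ln(1 − 0.352941) = 0.326488 ≈ 0.3265.
taxon1–taxon3: 8/34 sites differ → p ≈ 0.235294, d = −0.75 ln(1 − 0.313725) = 0.282358 ≈ 0.2824.
taxon2–taxon3: 12/34 sites differ → p ≈ 0.352941, d = −0.75 ln(1 − 0.470588) = 0.476991 ≈ 0.4770.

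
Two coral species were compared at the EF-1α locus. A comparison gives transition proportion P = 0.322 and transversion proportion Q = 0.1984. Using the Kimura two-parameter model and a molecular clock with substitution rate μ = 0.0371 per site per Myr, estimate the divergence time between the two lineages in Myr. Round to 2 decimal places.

14.15

Under the Kimura two-parameter model, d = −½ ln(1 − 2P − Q) − ¼ ln(1 − 2Q).
1 − 2P − Q = 0.1576, giving −½ ln(0.1576) = 0.923848.
1 − 2Q = 0.6032, giving −¼ ln(0.6032) = 0.126377.
d = 0.923848 + 0.126377 = 1.050225.
Under a molecular clock d = 2μt, so t = d/(2μ) = 1.050225 / (2 × 0.0371) = 14.15 Myr.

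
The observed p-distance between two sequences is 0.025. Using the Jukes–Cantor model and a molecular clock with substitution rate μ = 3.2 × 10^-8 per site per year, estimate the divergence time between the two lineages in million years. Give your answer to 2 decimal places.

0.40

d = −(3/4) ln(1 − 4p/3) = −0.75 ln(1 − 0.033333) = −0.75 ln(0.966667)
  = −0.75 × (-0.033901) = 0.025426 substitutions/site.
Under a molecular clock d = 2μt, so t = d/(2μ) = 0.025426 / (2 × 3.2 × 10^-8) = 0.40 million years.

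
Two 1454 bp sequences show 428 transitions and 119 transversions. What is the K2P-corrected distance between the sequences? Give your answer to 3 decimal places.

0.600

P = 428/1454 ≈ 0.29436 and Q = 119/1454 ≈ 0.081843.
Under the Kimura two-parameter model, d = −½ ln(1 − 2P − Q) − ¼ ln(1 − 2Q).
1 − 2P − Q = 0.329437, giving −½ ln(0.329437) = 0.555185.
1 − 2Q = 0.836314, giving −¼ ln(0.836314) = 0.044688.
d = 0.555185 + 0.044688 = 0.599873.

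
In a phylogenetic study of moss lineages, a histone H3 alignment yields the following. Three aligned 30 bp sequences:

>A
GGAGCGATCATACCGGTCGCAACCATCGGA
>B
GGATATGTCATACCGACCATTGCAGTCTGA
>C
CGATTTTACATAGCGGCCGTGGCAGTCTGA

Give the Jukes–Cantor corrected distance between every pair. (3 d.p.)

d(A,B) = 0.647, d(A,C) = 0.730, d(B,C) = 0.330

A–B: 13/30 sites differ → p ≈ 0.433333, d = −0.75 ln(1 − 0.577777) = 0.646666 ≈ 0.647.
A–C: 14/30 sites differ → p ≈ 0.466667, d = −0.75 ln(1 − 0.622223) = 0.730088 ≈ 0.730.
B–C: 8/30 sites differ → p ≈ 0.266667, d = −0.75 ln(1 − 0.355556) = 0.329526 ≈ 0.330.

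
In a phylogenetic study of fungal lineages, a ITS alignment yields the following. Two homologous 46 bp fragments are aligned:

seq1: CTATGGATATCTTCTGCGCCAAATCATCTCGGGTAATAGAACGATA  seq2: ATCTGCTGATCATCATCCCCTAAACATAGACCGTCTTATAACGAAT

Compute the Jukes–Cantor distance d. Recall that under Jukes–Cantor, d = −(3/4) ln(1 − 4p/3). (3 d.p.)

The sequences differ at 21 of 46 sites, so p = 21/46 ≈ 0.456522.
d = −(3/4) ln(1 − 4p/3) = −0.75 ln(1 − 0.608696) = −0.75 ln(0.391304)
  = −0.75 × (-0.938271) = 0.703703 substitutions/site.

0.704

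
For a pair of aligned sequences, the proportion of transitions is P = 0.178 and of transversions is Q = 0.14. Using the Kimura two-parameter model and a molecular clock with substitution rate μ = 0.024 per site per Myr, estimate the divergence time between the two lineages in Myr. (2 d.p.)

8.85

Under the Kimura two-parameter model, d = −½ ln(1 − 2P − Q) − ¼ ln(1 − 2Q).
1 − 2P − Q = 0.504, giving −½ ln(0.504) = 0.342590.
1 − 2Q = 0.72, giving −¼ ln(0.72) = 0.082126.
d = 0.342590 + 0.082126 = 0.424716.
Under a molecular clock d = 2μt, so t = d/(2μ) = 0.424716 / (2 × 0.024) = 8.85 Myr.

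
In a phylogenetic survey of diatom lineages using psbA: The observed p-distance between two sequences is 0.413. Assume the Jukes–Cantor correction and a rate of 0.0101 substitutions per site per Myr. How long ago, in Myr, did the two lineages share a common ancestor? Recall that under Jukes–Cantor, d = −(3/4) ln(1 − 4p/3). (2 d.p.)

29.70

d = −(3/4) ln(1 − 4p/3) = −0.75 ln(1 − 0.550667) = −0.75 ln(0.449333)
  = −0.75 × (-0.799991) = 0.599993 substitutions/site.
Under a molecular clock d = 2μt, so t = d/(2μ) = 0.599993 / (2 × 0.0101) = 29.70 Myr.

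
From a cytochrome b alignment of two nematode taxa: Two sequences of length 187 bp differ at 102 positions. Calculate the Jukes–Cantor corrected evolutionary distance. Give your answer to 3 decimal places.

p = 102/187 ≈ 0.545455.
d = −(3/4) ln(1 − 4p/3) = −0.75 ln(1 − 0.727273) = −0.75 ln(0.272727)
  = −0.75 × (-1.299284) = 0.974463 substitutions/site.

0.974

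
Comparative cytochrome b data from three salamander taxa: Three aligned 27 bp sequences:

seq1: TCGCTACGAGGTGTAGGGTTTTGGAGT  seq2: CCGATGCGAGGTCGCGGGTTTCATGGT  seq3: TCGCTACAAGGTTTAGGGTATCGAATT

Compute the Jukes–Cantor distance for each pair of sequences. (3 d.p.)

d(seq1,seq2) = 0.511, d(seq1,seq3) = 0.264, d(seq2,seq3) = 0.673

seq1–seq2: 10/27 sites differ → p ≈ 0.37037, d = −0.75 ln(1 − 0.493827) = 0.510658 ≈ 0.511.
seq1–seq3: 6/27 sites differ → p ≈ 0.222222, d = −0.75 ln(1 − 0.296296) = 0.263548 ≈ 0.264.
seq2–seq3: 12/27 sites differ → p ≈ 0.444444, d = −0.75 ln(1 − 0.592592) = 0.673455 ≈ 0.673.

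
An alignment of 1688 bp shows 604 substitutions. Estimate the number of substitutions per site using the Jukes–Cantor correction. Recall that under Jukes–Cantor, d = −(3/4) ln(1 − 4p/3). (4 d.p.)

0.4863

p = 604/1688 ≈ 0.35782.
d = −(3/4) ln(1 − 4p/3) = −0.75 ln(1 − 0.477093) = −0.75 ln(0.522907)
  = −0.75 × (-0.648352) = 0.486264 substitutions/site.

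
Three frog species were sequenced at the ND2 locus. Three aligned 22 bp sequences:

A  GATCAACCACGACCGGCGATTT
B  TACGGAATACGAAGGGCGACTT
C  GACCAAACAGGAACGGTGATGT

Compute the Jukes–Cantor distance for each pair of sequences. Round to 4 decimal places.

d(A,B) = 0.5913, d(A,C) = 0.3390, d(B,C) = 0.5913

A–B: 9/22 sites differ → p ≈ 0.409091, d = −0.75 ln(1 − 0.545455) = 0.591344 ≈ 0.5913.
A–C: 6/22 sites differ → p ≈ 0.272727, d = −0.75 ln(1 − 0.363636) = 0.338988 ≈ 0.3390.
B–C: 9/22 sites differ → p ≈ 0.409091, d = −0.75 ln(1 − 0.545455) = 0.591344 ≈ 0.5913.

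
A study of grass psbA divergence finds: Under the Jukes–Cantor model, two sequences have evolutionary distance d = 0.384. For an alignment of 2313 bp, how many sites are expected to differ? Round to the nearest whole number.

695

Invert JC69: p = (3/4)(1 − e^(−4d/3)) = 0.75 × (1 − e^(-0.512)) = 0.75 × (1 − 0.599296) = 0.300528.
Expected differing sites = pL ≈ 0.300528 × 2313 = 695.121264 ≈ 695.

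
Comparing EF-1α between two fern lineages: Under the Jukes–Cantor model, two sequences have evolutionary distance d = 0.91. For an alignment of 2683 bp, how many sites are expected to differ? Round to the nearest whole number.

1414

Invert JC69: p = (3/4)(1 − e^(−4d/3)) = 0.75 × (1 − e^(-1.213333)) = 0.75 × (1 − 0.297205) = 0.527096.
Expected differing sites = pL ≈ 0.527096 × 2683 = 1414.198568 ≈ 1414.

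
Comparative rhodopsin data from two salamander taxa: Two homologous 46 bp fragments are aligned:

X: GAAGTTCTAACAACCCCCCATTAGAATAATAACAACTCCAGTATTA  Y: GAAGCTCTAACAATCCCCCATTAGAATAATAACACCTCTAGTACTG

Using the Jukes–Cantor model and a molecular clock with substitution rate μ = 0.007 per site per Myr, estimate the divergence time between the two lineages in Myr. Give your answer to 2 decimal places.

The sequences differ at 6 of 46 sites (5, 14, 35, 39, 44, 46), so p = 6/46 ≈ 0.130435.
d = −(3/4) ln(1 − 4p/3) = −0.75 ln(1 − 0.173913) = −0.75 ln(0.826087)
  = −0.75 × (-0.191055) = 0.143291 substitutions/site.
Under a molecular clock d = 2μt, so t = d/(2μ) = 0.143291 / (2 × 0.007) = 10.24 Myr.

10.24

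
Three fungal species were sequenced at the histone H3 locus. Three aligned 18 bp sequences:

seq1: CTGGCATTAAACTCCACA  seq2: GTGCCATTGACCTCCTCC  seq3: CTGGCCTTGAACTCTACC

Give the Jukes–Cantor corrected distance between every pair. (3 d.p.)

d(seq1,seq2) = 0.441, d(seq1,seq3) = 0.264, d(seq2,seq3) = 0.441

seq1–seq2: 6/18 sites differ → p ≈ 0.333333, d = −0.75 ln(1 − 0.444444) = 0.440839 ≈ 0.441.
seq1–seq3: 4/18 sites differ → p ≈ 0.222222, d = −0.75 ln(1 − 0.296296) = 0.263548 ≈ 0.264.
seq2–seq3: 6/18 sites differ → p ≈ 0.333333, d = −0.75 ln(1 − 0.444444) = 0.440839 ≈ 0.441.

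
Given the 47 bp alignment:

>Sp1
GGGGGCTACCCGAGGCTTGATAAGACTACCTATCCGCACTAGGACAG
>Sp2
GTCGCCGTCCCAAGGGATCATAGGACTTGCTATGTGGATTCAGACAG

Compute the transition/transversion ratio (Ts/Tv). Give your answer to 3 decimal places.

Transitions are A↔G and C↔T; transversions are all other mismatches.
Transitions: 5. Transversions: 13.
R = 5/13 = 0.384615… ≈ 0.385 (to 3 d.p.).

0.385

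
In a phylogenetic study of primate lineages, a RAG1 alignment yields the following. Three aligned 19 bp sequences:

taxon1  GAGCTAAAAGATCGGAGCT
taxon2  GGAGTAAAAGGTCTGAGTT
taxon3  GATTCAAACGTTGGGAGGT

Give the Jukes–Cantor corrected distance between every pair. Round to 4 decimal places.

d(taxon1,taxon2) = 0.4099, d(taxon1,taxon3) = 0.5068, d(taxon2,taxon3) = 0.7489

taxon1–taxon2: 6/19 sites differ → p ≈ 0.315789, d = −0.75 ln(1 − 0.421052) = 0.409907 ≈ 0.4099.
taxon1–taxon3: 7/19 sites differ → p ≈ 0.368421, d = −0.75 ln(1 − 0.491228) = 0.506816 ≈ 0.5068.
taxon2–taxon3: 9/19 sites differ → p ≈ 0.473684, d = −0.75 ln(1 − 0.631579) = 0.748897 ≈ 0.7489.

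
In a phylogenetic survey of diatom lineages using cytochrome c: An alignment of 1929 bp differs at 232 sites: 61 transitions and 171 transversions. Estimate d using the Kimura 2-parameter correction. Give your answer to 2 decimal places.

P = 61/1929 ≈ 0.031623 and Q = 171/1929 ≈ 0.088647.
Under the Kimura two-parameter model, d = −½ ln(1 − 2P − Q) − ¼ ln(1 − 2Q).
1 − 2P − Q = 0.848107, giving −½ ln(0.848107) = 0.082374.
1 − 2Q = 0.822706, giving −¼ ln(0.822706) = 0.048789.
d = 0.082374 + 0.048789 = 0.131163.

0.13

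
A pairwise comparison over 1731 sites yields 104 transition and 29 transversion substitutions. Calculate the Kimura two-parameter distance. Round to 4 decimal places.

P = 104/1731 ≈ 0.060081 and Q = 29/1731 ≈ 0.016753.
Under the Kimura two-parameter model, d = −½ ln(1 − 2P − Q) − ¼ ln(1 − 2Q).
1 − 2P − Q = 0.863085, giving −½ ln(0.863085) = 0.073621.
1 − 2Q = 0.966494, giving −¼ ln(0.966494) = 0.008520.
d = 0.073621 + 0.008520 = 0.082141.

0.0821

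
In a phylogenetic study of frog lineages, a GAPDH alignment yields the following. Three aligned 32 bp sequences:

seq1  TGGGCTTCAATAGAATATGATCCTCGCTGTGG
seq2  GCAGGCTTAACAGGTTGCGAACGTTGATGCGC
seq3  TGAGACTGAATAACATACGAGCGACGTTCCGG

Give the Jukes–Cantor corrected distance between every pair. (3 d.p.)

seq1–seq2: 17/32 sites differ → p = 0.53125, d = −0.75 ln(1 − 0.708333) = 0.924107 ≈ 0.924.
seq1–seq3: 13/32 sites differ → p = 0.40625, d = −0.75 ln(1 − 0.541667) = 0.585119 ≈ 0.585.
seq2–seq3: 15/32 sites differ → p = 0.46875, d = −0.75 ln(1 − 0.625) = 0.735622 ≈ 0.736.

d(seq1,seq2) = 0.924, d(seq1,seq3) = 0.585, d(seq2,seq3) = 0.736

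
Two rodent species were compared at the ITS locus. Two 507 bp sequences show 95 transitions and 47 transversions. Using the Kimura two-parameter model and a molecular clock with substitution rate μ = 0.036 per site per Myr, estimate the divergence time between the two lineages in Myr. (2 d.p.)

5.09

P = 95/507 ≈ 0.187377 and Q = 47/507 ≈ 0.092702.
Under the Kimura two-parameter model, d = −½ ln(1 − 2P − Q) − ¼ ln(1 − 2Q).
1 − 2P − Q = 0.532544, giving −½ ln(0.532544) = 0.315045.
1 − 2Q = 0.814596, giving −¼ ln(0.814596) = 0.051266.
d = 0.315045 + 0.051266 = 0.366311.
Under a molecular clock d = 2μt, so t = d/(2μ) = 0.366311 / (2 × 0.036) = 5.09 Myr.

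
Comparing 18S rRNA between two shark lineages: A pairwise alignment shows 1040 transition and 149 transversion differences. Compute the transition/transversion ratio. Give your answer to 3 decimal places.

R = 1040/149 = 6.979865… ≈ 6.980 (to 3 d.p.).

6.980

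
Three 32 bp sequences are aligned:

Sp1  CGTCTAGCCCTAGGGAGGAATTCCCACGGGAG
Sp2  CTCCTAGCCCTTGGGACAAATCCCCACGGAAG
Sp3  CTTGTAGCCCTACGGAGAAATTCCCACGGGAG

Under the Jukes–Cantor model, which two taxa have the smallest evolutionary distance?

Sp1 and Sp3

Sp1–Sp2: 7/32 differ, p = 0.219, d = 0.259.
Sp1–Sp3: 4/32 differ, p = 0.125, d = 0.137.
Sp2–Sp3: 7/32 differ, p = 0.219, d = 0.259.
The smallest distance is between Sp1 and Sp3.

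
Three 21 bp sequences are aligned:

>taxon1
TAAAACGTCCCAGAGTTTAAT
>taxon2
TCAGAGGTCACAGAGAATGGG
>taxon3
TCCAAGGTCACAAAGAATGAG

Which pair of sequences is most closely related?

taxon2 and taxon3

taxon1–taxon2: 9/21 differ, p = 0.429, d = 0.635.
taxon1–taxon3: 9/21 differ, p = 0.429, d = 0.635.
taxon2–taxon3: 4/21 differ, p = 0.190, d = 0.220.
The smallest distance is between taxon2 and taxon3.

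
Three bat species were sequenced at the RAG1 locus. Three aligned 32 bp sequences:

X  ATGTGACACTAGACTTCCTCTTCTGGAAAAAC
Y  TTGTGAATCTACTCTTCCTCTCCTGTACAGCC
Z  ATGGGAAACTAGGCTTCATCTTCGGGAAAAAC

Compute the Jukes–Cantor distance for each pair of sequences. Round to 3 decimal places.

X–Y: 10/32 sites differ → p = 0.3125, d = −0.75 ln(1 − 0.416667) = 0.404248 ≈ 0.404.
X–Z: 5/32 sites differ → p = 0.15625, d = −0.75 ln(1 − 0.208333) = 0.175211 ≈ 0.175.
Y–Z: 12/32 sites differ → p = 0.375, d = −0.75 ln(1 − 0.5) = 0.519860 ≈ 0.520.

d(X,Y) = 0.404, d(X,Z) = 0.175, d(Y,Z) = 0.520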